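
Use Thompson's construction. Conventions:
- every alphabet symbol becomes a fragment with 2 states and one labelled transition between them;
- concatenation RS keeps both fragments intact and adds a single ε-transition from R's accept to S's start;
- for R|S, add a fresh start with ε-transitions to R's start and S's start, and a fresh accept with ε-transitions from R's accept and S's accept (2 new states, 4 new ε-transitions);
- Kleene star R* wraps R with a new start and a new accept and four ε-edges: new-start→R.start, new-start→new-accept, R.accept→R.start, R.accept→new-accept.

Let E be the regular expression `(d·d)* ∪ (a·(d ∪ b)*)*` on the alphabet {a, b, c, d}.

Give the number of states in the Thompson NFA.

Recursing over subexpressions:
Each of the 5 symbol leaves contributes a 2-state fragment.
  d·d : 4 states
  (d·d)* : 6 states
  d ∪ b : 6 states
  (d ∪ b)* : 8 states
  a·(d ∪ b)* : 10 states
  (a·(d ∪ b)*)* : 12 states
  (d·d)* ∪ (a·(d ∪ b)*)* : 20 states

20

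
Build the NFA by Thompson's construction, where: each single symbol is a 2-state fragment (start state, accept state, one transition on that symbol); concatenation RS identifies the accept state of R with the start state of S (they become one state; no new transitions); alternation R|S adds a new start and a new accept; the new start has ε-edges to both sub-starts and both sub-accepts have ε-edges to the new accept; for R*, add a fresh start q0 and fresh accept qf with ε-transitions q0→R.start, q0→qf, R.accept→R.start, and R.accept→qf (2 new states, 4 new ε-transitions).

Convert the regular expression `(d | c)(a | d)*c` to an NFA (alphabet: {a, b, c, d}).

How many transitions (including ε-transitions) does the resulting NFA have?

17

By structural recursion:
Each of the 5 symbol leaves contributes 1 transition (1 symbol, 0 ε).
  d | c = 6 transitions (2 symbol, 4 ε)
  a | d = 6 transitions (2 symbol, 4 ε)
  (a | d)* = 10 transitions (2 symbol, 8 ε)
  (d | c)(a | d)*c = 17 transitions (5 symbol, 12 ε)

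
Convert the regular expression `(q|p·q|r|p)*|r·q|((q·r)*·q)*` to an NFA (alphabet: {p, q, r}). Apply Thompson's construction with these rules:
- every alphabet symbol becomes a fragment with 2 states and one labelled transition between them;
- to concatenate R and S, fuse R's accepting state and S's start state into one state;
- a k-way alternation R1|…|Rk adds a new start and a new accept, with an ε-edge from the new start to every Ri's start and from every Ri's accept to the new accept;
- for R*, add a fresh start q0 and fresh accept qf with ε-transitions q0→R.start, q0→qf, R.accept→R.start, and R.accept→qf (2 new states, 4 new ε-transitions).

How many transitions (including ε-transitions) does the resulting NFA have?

36

Building bottom-up:
Each of the 10 symbol leaves contributes 1 transition (1 symbol, 0 ε).
  p·q : 2 transitions (2 symbol, 0 ε)
  q|p·q|r|p : 13 transitions (5 symbol, 8 ε)
  (q|p·q|r|p)* : 17 transitions (5 symbol, 12 ε)
  r·q : 2 transitions (2 symbol, 0 ε)
  q·r : 2 transitions (2 symbol, 0 ε)
  (q·r)* : 6 transitions (2 symbol, 4 ε)
  (q·r)*·q : 7 transitions (3 symbol, 4 ε)
  ((q·r)*·q)* : 11 transitions (3 symbol, 8 ε)
  (q|p·q|r|p)*|r·q|((q·r)*·q)* : 36 transitions (10 symbol, 26 ε)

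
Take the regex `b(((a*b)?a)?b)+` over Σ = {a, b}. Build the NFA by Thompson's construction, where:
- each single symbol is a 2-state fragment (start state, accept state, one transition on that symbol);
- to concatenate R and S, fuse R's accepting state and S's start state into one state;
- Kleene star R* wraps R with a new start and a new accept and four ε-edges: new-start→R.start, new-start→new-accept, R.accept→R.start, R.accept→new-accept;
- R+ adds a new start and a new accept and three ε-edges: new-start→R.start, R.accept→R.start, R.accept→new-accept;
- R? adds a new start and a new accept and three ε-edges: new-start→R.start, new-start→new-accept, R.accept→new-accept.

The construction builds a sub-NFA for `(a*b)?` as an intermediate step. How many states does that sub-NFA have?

7

Fragment for `(a*b)?`:
Each of the 2 symbol leaves contributes a 2-state fragment.
  a* — 4 states
  a*b — 5 states
  (a*b)? — 7 states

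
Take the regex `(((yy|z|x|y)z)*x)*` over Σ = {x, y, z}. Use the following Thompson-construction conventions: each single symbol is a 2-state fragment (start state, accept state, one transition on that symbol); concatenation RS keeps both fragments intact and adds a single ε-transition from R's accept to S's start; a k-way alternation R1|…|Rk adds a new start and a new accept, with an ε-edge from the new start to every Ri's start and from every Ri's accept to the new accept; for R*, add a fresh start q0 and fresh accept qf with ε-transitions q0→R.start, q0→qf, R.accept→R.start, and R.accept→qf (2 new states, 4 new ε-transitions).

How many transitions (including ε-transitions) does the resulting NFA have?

Bottom-up over the parse tree:
Each of the 7 symbol leaves contributes 1 transition (1 symbol, 0 ε).
  yy : 3 transitions (2 symbol, 1 ε)
  yy|z|x|y : 14 transitions (5 symbol, 9 ε)
  (yy|z|x|y)z : 16 transitions (6 symbol, 10 ε)
  ((yy|z|x|y)z)* : 20 transitions (6 symbol, 14 ε)
  ((yy|z|x|y)z)*x : 22 transitions (7 symbol, 15 ε)
  (((yy|z|x|y)z)*x)* : 26 transitions (7 symbol, 19 ε)

26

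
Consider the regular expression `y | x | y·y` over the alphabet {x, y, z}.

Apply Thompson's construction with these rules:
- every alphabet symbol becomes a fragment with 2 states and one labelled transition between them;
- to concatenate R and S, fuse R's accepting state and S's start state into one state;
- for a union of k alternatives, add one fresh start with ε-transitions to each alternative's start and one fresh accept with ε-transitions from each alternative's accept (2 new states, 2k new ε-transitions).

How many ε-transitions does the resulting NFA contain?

Per subexpression:
Each of the 4 symbol leaves contributes 0 ε-transitions.
  y·y = 0 ε-transitions
  y | x | y·y = 6 ε-transitions

6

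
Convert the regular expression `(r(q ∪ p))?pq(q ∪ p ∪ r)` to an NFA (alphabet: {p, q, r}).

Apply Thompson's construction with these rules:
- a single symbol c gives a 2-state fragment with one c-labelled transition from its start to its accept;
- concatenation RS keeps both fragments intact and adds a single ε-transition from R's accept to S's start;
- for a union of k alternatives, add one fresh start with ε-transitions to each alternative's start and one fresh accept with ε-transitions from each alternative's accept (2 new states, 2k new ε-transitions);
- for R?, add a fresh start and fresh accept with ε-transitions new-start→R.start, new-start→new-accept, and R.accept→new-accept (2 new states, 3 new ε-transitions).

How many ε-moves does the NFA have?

Bottom-up over the parse tree:
Each of the 8 symbol leaves contributes 0 ε-transitions.
  q ∪ p → 4 ε-transitions
  r(q ∪ p) → 5 ε-transitions
  (r(q ∪ p))? → 8 ε-transitions
  q ∪ p ∪ r → 6 ε-transitions
  (r(q ∪ p))?pq(q ∪ p ∪ r) → 17 ε-transitions

17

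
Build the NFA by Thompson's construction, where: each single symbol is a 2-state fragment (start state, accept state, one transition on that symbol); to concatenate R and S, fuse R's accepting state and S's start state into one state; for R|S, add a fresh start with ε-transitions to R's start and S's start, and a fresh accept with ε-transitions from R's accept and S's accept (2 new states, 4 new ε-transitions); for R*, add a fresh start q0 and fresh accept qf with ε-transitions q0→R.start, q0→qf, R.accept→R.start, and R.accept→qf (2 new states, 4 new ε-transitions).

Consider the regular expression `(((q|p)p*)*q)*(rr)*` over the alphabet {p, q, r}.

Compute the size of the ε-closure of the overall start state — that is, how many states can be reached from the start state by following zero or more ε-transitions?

9

Let C(F) = |ε-closure(F.start)| within fragment F, and note whether F accepts ε. Symbol fragments have C = 1 and do not accept ε. Then:
  q|p — |closure| = 1 + 1 + 1 = 3 (the new accept is not ε-reachable since no branch accepts ε)
  p* — the star's fresh start ε-reaches both the body's start and the fresh accept: |closure| = 2 + 1 = 3
  (q|p)p* — |closure| equals the left operand's closure size = 3 (its accept is not ε-reachable, so the closure stops there)
  ((q|p)p*)* — new start has ε-edges to the inner start and to the new accept, so |closure| = 2 + 3 = 5
  ((q|p)p*)*q — |closure| = 5 + (1−1) = 5 (closure spills across the concat boundary because the left factor accepts ε)
  (((q|p)p*)*q)* — the star's fresh start ε-reaches both the body's start and the fresh accept: |closure| = 2 + 5 = 7
  rr — same as the first factor's closure: |closure| = 1
  (rr)* — |closure| = 1 (new start) + 1 (body) + 1 (new accept) = 3
  (((q|p)p*)*q)*(rr)* — the left operand accepts ε, so the closure extends into the next operand (the shared merged state is already counted); |closure| = 7 + (3−1) = 9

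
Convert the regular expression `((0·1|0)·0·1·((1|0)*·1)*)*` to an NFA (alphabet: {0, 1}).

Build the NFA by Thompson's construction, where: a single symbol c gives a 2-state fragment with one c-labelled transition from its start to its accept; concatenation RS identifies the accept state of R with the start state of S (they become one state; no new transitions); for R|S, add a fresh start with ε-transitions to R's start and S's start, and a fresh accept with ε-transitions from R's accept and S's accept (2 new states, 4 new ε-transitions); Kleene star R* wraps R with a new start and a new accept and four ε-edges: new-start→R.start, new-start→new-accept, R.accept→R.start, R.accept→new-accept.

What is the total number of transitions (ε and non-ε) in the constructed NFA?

28

Per subexpression:
Each of the 8 symbol leaves contributes 1 transition (1 symbol, 0 ε).
  0·1 → 2 transitions (2 symbol, 0 ε)
  0·1|0 → 7 transitions (3 symbol, 4 ε)
  1|0 → 6 transitions (2 symbol, 4 ε)
  (1|0)* → 10 transitions (2 symbol, 8 ε)
  (1|0)*·1 → 11 transitions (3 symbol, 8 ε)
  ((1|0)*·1)* → 15 transitions (3 symbol, 12 ε)
  (0·1|0)·0·1·((1|0)*·1)* → 24 transitions (8 symbol, 16 ε)
  ((0·1|0)·0·1·((1|0)*·1)*)* → 28 transitions (8 symbol, 20 ε)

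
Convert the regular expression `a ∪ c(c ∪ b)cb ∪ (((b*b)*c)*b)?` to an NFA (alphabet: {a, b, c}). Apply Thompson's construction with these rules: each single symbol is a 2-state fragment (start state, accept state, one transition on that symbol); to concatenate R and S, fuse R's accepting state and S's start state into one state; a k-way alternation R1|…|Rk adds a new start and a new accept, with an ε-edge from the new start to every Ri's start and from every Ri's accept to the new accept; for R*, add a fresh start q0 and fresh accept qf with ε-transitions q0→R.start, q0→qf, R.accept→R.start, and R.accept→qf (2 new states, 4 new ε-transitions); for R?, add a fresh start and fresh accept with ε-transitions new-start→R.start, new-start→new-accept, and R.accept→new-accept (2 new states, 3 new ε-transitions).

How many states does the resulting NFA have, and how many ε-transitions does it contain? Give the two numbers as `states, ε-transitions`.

26, 25

Per subexpression:
Each of the 10 symbol leaves contributes 2 states and 0 ε-transitions.
  c ∪ b : 6 states, 4 ε-transitions
  c(c ∪ b)cb : 9 states, 4 ε-transitions
  b* : 4 states, 4 ε-transitions
  b*b : 5 states, 4 ε-transitions
  (b*b)* : 7 states, 8 ε-transitions
  (b*b)*c : 8 states, 8 ε-transitions
  ((b*b)*c)* : 10 states, 12 ε-transitions
  ((b*b)*c)*b : 11 states, 12 ε-transitions
  (((b*b)*c)*b)? : 13 states, 15 ε-transitions
  a ∪ c(c ∪ b)cb ∪ (((b*b)*c)*b)? : 26 states, 25 ε-transitions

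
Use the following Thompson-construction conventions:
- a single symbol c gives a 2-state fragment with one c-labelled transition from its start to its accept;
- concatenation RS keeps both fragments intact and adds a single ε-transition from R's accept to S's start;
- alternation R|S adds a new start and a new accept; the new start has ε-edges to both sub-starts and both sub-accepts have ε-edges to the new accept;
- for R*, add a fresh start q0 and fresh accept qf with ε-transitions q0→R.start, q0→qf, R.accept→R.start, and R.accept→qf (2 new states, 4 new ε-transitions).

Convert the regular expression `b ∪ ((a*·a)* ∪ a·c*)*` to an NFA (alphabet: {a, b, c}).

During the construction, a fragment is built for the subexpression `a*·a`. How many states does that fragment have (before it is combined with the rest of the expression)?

Fragment for `a*·a`:
Each of the 2 symbol leaves contributes a 2-state fragment.
  a* — 4 states
  a*·a — 6 states

6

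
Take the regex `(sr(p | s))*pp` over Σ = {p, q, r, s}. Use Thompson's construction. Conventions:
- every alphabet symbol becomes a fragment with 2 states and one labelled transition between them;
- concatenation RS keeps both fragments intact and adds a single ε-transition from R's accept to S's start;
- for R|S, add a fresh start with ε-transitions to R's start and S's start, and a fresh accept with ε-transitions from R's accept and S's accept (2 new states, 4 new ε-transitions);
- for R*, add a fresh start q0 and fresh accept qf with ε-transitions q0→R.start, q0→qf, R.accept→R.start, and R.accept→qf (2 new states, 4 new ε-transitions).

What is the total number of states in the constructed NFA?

Bottom-up over the parse tree:
Each of the 6 symbol leaves contributes a 2-state fragment.
  p | s → 6 states
  sr(p | s) → 10 states
  (sr(p | s))* → 12 states
  (sr(p | s))*pp → 16 states

16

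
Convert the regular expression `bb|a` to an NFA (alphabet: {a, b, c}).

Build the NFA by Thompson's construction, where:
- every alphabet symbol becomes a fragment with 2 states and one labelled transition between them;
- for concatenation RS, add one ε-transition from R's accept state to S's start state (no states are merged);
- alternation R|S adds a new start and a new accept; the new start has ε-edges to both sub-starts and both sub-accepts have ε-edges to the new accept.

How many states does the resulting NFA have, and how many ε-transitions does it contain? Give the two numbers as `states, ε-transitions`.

8, 5

Building bottom-up:
Each of the 3 symbol leaves contributes 2 states and 0 ε-transitions.
  bb — 4 states, 1 ε-transition
  bb|a — 8 states, 5 ε-transitions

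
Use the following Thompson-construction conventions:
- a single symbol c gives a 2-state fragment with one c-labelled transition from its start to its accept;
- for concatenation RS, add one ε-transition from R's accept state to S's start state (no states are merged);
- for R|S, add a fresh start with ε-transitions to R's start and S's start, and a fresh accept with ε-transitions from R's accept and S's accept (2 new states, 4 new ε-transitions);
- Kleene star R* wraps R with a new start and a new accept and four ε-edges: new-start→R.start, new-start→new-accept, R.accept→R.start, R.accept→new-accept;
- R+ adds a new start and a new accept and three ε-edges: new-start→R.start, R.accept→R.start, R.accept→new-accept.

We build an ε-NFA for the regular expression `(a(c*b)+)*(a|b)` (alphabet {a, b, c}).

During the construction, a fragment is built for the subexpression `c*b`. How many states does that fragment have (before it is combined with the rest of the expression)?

Fragment for `c*b`:
Each of the 2 symbol leaves contributes a 2-state fragment.
  c* : 4 states
  c*b : 6 states

6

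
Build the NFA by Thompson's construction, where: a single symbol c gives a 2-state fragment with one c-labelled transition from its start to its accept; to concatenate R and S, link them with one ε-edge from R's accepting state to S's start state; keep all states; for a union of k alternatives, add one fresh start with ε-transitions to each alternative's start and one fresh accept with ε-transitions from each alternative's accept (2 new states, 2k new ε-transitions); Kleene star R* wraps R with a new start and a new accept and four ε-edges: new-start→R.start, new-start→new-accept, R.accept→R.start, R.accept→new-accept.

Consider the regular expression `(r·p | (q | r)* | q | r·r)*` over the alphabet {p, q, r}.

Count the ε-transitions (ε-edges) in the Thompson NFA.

22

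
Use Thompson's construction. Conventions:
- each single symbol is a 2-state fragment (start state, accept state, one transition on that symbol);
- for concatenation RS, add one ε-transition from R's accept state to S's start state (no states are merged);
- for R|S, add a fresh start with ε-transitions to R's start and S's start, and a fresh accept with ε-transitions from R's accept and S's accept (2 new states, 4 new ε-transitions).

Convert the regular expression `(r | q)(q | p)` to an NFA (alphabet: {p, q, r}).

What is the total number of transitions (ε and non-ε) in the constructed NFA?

13

By structural recursion:
Each of the 4 symbol leaves contributes 1 transition (1 symbol, 0 ε).
  r | q → 6 transitions (2 symbol, 4 ε)
  q | p → 6 transitions (2 symbol, 4 ε)
  (r | q)(q | p) → 13 transitions (4 symbol, 9 ε)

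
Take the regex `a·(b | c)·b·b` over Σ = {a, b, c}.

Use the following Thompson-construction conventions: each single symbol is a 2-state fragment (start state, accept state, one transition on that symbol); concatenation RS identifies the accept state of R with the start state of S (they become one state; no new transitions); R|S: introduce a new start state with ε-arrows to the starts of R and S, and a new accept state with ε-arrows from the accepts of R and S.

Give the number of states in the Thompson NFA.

By structural recursion:
Each of the 5 symbol leaves contributes a 2-state fragment.
  b | c : 6 states
  a·(b | c)·b·b : 9 states

9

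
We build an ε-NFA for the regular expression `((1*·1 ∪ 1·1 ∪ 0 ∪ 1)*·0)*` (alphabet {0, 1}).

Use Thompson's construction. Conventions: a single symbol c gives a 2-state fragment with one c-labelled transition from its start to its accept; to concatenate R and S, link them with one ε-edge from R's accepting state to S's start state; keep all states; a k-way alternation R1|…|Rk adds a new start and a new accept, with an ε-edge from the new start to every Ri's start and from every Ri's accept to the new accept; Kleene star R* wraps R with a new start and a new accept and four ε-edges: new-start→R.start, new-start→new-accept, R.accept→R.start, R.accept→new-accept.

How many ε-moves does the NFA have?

23

Bottom-up over the parse tree:
Each of the 7 symbol leaves contributes 0 ε-transitions.
  1* = 4 ε-transitions
  1*·1 = 5 ε-transitions
  1·1 = 1 ε-transition
  1*·1 ∪ 1·1 ∪ 0 ∪ 1 = 14 ε-transitions
  (1*·1 ∪ 1·1 ∪ 0 ∪ 1)* = 18 ε-transitions
  (1*·1 ∪ 1·1 ∪ 0 ∪ 1)*·0 = 19 ε-transitions
  ((1*·1 ∪ 1·1 ∪ 0 ∪ 1)*·0)* = 23 ε-transitions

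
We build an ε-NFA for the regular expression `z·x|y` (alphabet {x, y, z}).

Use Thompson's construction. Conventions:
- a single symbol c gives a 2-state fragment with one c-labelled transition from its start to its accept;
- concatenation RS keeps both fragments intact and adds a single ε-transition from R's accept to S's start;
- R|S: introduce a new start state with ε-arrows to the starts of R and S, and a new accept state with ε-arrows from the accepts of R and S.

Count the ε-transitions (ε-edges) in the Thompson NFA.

5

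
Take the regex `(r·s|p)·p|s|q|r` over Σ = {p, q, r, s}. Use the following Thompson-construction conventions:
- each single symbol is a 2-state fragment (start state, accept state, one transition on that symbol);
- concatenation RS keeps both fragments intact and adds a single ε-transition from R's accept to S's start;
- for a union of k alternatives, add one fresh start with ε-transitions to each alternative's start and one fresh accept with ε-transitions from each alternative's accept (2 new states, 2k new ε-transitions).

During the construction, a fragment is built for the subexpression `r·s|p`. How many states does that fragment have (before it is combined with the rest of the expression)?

8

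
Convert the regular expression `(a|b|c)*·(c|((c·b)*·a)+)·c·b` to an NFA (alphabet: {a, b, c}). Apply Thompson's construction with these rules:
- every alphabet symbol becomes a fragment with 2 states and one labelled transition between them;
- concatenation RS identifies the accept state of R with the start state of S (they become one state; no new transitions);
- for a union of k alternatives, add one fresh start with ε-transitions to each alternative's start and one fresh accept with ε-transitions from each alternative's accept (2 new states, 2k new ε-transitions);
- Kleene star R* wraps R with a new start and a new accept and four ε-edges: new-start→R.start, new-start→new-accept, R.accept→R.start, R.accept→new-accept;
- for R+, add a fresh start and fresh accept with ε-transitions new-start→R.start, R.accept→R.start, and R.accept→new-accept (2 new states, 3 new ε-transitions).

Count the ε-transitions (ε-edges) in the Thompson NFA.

Recursing over subexpressions:
Each of the 9 symbol leaves contributes 0 ε-transitions.
  a|b|c → 6 ε-transitions
  (a|b|c)* → 10 ε-transitions
  c·b → 0 ε-transitions
  (c·b)* → 4 ε-transitions
  (c·b)*·a → 4 ε-transitions
  ((c·b)*·a)+ → 7 ε-transitions
  c|((c·b)*·a)+ → 11 ε-transitions
  (a|b|c)*·(c|((c·b)*·a)+)·c·b → 21 ε-transitions

21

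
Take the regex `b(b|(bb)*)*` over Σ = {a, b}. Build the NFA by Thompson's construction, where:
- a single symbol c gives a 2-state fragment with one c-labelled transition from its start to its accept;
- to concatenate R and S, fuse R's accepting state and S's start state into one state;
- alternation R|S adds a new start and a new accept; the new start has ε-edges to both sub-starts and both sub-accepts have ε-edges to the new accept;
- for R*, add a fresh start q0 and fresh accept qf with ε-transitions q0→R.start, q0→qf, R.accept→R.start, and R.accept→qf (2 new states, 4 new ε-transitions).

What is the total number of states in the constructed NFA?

12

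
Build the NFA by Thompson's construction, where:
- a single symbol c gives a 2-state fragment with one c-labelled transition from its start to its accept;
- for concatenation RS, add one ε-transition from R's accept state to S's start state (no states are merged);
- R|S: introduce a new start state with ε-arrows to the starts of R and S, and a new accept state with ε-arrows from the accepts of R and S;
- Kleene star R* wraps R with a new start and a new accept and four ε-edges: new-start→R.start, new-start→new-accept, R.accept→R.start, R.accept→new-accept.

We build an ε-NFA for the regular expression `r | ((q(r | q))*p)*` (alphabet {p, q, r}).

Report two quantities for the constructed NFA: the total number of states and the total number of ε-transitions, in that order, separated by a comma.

Per subexpression:
Each of the 5 symbol leaves contributes 2 states and 0 ε-transitions.
  r | q = 6 states, 4 ε-transitions
  q(r | q) = 8 states, 5 ε-transitions
  (q(r | q))* = 10 states, 9 ε-transitions
  (q(r | q))*p = 12 states, 10 ε-transitions
  ((q(r | q))*p)* = 14 states, 14 ε-transitions
  r | ((q(r | q))*p)* = 18 states, 18 ε-transitions

18, 18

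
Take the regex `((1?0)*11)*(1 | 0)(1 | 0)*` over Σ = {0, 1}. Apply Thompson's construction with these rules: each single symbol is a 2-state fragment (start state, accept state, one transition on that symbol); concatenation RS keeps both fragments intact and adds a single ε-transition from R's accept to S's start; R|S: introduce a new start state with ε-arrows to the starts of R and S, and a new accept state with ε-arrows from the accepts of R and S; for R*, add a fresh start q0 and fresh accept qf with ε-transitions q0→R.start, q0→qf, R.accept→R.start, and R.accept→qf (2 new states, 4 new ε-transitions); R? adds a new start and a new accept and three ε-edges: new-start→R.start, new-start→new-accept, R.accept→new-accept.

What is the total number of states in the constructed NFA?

Per subexpression:
Each of the 8 symbol leaves contributes a 2-state fragment.
  1? = 4 states
  1?0 = 6 states
  (1?0)* = 8 states
  (1?0)*11 = 12 states
  ((1?0)*11)* = 14 states
  1 | 0 = 6 states
  1 | 0 = 6 states
  (1 | 0)* = 8 states
  ((1?0)*11)*(1 | 0)(1 | 0)* = 28 states

28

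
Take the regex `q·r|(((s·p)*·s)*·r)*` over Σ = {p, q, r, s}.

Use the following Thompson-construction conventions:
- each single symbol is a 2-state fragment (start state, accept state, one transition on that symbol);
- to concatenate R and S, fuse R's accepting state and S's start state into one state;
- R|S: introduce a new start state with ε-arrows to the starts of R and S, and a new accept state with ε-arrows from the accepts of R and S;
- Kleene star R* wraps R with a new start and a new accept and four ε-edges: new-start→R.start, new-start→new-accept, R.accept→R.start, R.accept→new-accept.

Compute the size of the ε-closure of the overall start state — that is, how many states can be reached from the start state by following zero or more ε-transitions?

10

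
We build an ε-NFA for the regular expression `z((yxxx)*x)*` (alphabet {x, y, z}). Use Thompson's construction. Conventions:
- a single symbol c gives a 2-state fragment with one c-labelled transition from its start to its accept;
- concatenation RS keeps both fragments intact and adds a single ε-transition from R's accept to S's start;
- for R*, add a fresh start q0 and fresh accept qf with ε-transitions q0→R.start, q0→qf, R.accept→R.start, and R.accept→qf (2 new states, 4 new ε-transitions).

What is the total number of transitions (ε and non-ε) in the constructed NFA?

19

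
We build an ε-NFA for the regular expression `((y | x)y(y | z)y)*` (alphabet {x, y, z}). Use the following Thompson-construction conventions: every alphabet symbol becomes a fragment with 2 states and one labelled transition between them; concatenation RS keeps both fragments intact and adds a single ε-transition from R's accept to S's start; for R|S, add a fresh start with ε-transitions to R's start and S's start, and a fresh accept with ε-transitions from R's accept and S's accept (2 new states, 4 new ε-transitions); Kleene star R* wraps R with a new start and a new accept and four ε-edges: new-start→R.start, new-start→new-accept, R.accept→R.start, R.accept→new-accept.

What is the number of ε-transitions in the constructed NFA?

Per subexpression:
Each of the 6 symbol leaves contributes 0 ε-transitions.
  y | x = 4 ε-transitions
  y | z = 4 ε-transitions
  (y | x)y(y | z)y = 11 ε-transitions
  ((y | x)y(y | z)y)* = 15 ε-transitions

15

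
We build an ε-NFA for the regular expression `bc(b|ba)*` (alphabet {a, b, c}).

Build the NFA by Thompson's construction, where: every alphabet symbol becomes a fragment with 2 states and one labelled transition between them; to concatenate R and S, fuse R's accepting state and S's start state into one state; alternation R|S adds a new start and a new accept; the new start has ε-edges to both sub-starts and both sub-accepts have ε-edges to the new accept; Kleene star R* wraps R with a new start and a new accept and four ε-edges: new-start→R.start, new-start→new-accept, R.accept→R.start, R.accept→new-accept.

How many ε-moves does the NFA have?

Building bottom-up:
Each of the 5 symbol leaves contributes 0 ε-transitions.
  ba — 0 ε-transitions
  b|ba — 4 ε-transitions
  (b|ba)* — 8 ε-transitions
  bc(b|ba)* — 8 ε-transitions

8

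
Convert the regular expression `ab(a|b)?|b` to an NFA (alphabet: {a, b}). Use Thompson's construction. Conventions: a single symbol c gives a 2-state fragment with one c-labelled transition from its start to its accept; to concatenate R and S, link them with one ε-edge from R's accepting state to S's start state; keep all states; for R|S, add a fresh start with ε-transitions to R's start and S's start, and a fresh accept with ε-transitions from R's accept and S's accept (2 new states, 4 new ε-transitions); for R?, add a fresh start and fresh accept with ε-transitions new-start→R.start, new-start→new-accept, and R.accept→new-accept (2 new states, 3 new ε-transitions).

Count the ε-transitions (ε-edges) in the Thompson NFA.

13

Recursing over subexpressions:
Each of the 5 symbol leaves contributes 0 ε-transitions.
  a|b = 4 ε-transitions
  (a|b)? = 7 ε-transitions
  ab(a|b)? = 9 ε-transitions
  ab(a|b)?|b = 13 ε-transitions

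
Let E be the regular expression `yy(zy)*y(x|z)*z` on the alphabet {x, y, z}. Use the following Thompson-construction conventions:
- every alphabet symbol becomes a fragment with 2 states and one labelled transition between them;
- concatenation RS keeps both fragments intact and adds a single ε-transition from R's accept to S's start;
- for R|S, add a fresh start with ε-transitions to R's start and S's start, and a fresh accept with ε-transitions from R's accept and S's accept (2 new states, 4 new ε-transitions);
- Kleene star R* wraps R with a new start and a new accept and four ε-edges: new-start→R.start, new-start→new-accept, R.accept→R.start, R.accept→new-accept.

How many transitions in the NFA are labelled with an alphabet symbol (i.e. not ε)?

8

Recursing over subexpressions:
Each of the 8 symbol leaves contributes exactly 1 symbol transition.
  zy → 2 symbol transitions
  (zy)* → 2 symbol transitions
  x|z → 2 symbol transitions
  (x|z)* → 2 symbol transitions
  yy(zy)*y(x|z)*z → 8 symbol transitions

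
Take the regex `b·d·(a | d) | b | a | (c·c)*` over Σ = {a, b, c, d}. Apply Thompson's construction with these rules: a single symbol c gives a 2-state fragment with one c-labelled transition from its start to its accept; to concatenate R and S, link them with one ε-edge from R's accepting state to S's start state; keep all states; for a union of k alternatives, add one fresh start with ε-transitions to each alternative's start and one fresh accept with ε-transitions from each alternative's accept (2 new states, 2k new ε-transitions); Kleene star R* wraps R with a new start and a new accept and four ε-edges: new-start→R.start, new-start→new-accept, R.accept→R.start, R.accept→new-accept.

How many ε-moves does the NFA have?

Recursing over subexpressions:
Each of the 8 symbol leaves contributes 0 ε-transitions.
  a | d → 4 ε-transitions
  b·d·(a | d) → 6 ε-transitions
  c·c → 1 ε-transition
  (c·c)* → 5 ε-transitions
  b·d·(a | d) | b | a | (c·c)* → 19 ε-transitions

19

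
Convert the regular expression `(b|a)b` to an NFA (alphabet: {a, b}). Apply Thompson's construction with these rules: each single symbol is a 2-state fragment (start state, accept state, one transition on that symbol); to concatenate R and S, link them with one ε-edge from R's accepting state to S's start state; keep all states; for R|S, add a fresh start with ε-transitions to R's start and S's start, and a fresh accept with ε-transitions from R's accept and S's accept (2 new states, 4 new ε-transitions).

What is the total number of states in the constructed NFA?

8

By structural recursion:
Each of the 3 symbol leaves contributes a 2-state fragment.
  b|a → 6 states
  (b|a)b → 8 states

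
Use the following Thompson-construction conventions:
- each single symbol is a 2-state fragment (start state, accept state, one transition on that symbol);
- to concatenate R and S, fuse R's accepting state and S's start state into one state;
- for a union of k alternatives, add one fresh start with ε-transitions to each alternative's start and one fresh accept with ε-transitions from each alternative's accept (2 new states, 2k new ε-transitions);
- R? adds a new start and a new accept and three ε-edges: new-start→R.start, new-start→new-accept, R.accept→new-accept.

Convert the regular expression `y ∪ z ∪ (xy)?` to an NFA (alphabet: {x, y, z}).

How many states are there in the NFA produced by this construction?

Bottom-up over the parse tree:
Each of the 4 symbol leaves contributes a 2-state fragment.
  xy = 3 states
  (xy)? = 5 states
  y ∪ z ∪ (xy)? = 11 states

11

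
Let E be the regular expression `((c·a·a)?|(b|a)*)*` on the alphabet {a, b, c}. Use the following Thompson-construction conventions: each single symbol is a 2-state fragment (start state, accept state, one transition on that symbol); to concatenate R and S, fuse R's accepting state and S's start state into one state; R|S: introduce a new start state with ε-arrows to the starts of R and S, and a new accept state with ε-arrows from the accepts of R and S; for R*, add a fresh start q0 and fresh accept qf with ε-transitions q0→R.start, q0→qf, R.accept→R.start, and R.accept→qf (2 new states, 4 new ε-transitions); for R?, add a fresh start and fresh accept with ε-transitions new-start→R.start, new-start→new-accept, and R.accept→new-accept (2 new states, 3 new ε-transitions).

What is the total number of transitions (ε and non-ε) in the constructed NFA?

Building bottom-up:
Each of the 5 symbol leaves contributes 1 transition (1 symbol, 0 ε).
  c·a·a — 3 transitions (3 symbol, 0 ε)
  (c·a·a)? — 6 transitions (3 symbol, 3 ε)
  b|a — 6 transitions (2 symbol, 4 ε)
  (b|a)* — 10 transitions (2 symbol, 8 ε)
  (c·a·a)?|(b|a)* — 20 transitions (5 symbol, 15 ε)
  ((c·a·a)?|(b|a)*)* — 24 transitions (5 symbol, 19 ε)

24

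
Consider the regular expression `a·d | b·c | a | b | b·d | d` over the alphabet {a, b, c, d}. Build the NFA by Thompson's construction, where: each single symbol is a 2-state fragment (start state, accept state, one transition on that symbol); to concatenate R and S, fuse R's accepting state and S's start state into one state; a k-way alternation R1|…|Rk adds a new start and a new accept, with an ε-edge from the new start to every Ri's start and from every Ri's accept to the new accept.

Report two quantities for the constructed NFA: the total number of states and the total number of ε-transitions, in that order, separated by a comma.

17, 12

By structural recursion:
Each of the 9 symbol leaves contributes 2 states and 0 ε-transitions.
  a·d — 3 states, 0 ε-transitions
  b·c — 3 states, 0 ε-transitions
  b·d — 3 states, 0 ε-transitions
  a·d | b·c | a | b | b·d | d — 17 states, 12 ε-transitions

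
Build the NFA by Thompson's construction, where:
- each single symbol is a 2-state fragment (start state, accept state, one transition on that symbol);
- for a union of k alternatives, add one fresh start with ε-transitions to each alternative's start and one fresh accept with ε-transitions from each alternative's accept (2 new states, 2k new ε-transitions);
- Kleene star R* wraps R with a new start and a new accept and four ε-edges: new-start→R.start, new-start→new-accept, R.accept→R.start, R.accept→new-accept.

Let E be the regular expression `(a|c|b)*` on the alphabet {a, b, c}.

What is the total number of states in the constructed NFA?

By structural recursion:
Each of the 3 symbol leaves contributes a 2-state fragment.
  a|c|b — 8 states
  (a|c|b)* — 10 states

10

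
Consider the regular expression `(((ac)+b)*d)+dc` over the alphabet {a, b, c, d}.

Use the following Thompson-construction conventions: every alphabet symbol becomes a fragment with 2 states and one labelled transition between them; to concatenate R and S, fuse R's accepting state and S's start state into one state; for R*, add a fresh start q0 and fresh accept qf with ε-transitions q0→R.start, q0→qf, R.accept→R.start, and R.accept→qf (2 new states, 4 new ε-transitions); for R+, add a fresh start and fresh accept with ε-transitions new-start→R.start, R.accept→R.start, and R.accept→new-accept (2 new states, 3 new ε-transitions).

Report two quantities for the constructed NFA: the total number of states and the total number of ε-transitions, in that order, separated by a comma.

13, 10

Per subexpression:
Each of the 6 symbol leaves contributes 2 states and 0 ε-transitions.
  ac — 3 states, 0 ε-transitions
  (ac)+ — 5 states, 3 ε-transitions
  (ac)+b — 6 states, 3 ε-transitions
  ((ac)+b)* — 8 states, 7 ε-transitions
  ((ac)+b)*d — 9 states, 7 ε-transitions
  (((ac)+b)*d)+ — 11 states, 10 ε-transitions
  (((ac)+b)*d)+dc — 13 states, 10 ε-transitions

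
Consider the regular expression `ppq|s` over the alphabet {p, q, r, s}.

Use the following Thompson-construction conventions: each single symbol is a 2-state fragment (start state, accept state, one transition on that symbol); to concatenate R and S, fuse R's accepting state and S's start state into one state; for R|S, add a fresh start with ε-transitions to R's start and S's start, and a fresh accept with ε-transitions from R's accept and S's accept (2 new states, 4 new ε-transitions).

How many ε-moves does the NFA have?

Building bottom-up:
Each of the 4 symbol leaves contributes 0 ε-transitions.
  ppq — 0 ε-transitions
  ppq|s — 4 ε-transitions

4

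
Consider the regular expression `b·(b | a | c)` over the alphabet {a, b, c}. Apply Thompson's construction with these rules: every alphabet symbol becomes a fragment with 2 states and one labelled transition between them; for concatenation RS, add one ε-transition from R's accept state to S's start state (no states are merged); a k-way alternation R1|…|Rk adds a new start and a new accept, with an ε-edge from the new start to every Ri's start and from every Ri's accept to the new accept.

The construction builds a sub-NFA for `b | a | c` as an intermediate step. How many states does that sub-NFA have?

8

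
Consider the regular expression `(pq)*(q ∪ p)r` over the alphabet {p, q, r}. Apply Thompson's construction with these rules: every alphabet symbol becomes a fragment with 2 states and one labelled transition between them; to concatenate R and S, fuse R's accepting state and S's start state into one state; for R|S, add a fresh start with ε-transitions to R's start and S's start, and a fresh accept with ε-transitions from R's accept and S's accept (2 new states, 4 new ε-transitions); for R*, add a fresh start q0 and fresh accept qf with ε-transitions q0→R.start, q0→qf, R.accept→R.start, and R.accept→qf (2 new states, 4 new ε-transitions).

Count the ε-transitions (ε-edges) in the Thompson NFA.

8

Recursing over subexpressions:
Each of the 5 symbol leaves contributes 0 ε-transitions.
  pq = 0 ε-transitions
  (pq)* = 4 ε-transitions
  q ∪ p = 4 ε-transitions
  (pq)*(q ∪ p)r = 8 ε-transitions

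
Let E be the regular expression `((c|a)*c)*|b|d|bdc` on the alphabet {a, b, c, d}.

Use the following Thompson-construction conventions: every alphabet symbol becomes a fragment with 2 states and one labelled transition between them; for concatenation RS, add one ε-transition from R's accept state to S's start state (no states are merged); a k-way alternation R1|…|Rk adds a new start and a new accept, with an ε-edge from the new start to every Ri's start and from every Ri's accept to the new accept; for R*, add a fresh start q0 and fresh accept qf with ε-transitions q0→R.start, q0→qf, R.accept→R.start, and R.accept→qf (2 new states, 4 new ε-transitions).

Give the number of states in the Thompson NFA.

24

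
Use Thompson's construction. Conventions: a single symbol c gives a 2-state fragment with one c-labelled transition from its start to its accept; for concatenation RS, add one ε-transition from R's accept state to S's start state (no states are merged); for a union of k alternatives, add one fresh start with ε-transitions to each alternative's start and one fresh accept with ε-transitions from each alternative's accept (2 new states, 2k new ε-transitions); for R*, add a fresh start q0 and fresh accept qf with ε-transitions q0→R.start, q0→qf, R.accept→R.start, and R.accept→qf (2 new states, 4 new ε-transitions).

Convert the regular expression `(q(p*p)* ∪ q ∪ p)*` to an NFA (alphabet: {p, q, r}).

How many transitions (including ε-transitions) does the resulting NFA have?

Bottom-up over the parse tree:
Each of the 5 symbol leaves contributes 1 transition (1 symbol, 0 ε).
  p* = 5 transitions (1 symbol, 4 ε)
  p*p = 7 transitions (2 symbol, 5 ε)
  (p*p)* = 11 transitions (2 symbol, 9 ε)
  q(p*p)* = 13 transitions (3 symbol, 10 ε)
  q(p*p)* ∪ q ∪ p = 21 transitions (5 symbol, 16 ε)
  (q(p*p)* ∪ q ∪ p)* = 25 transitions (5 symbol, 20 ε)

25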